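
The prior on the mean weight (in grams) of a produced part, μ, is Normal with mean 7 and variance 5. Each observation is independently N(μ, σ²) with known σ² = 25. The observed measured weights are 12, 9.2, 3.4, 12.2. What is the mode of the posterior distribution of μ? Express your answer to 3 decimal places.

μ̂_MAP = 7.978

n = 4; x̄ = (12 + 9.2 + 3.4 + 12.2)/4 = 36.8/4 = 9.2.
For a Normal prior and Normal likelihood with known variance, the posterior is Normal; its mode equals its mean, the precision-weighted average.
Prior precision 1/σ₀² = 1/5 = 0.2; data precision n/σ² = 4/25 = 0.16.
μ̂ = (0.2·7 + 0.16·9.2) / (0.2 + 0.16) = 2.872/0.36 = 359/45 ≈ 7.978.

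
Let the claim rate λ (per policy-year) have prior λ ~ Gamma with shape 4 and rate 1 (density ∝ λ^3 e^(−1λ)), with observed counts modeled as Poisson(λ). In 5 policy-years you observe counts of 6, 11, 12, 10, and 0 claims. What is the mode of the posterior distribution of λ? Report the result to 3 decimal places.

λ̂_MAP = 7.000

Σxᵢ = 6+11+12+10+0 = 39, with n = 5.
Posterior ∝ λ^3e^(−1λ) · λ^39e^(−5λ) = λ^42e^(−6λ), i.e. Gamma(shape=43, rate=6).
The mode of a Gamma(a, b) with a ≥ 1 (shape–rate) is (a−1)/b = 42/6 ≈ 7.000.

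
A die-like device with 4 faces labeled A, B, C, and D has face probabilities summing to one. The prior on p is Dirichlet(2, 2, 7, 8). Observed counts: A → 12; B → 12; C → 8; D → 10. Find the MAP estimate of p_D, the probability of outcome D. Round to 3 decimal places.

The posterior is Dirichlet(αᵢ + nᵢ) = Dirichlet(14, 14, 15, 18).
For a Dirichlet(a₁,…,a_K) with all aᵢ > 1, the mode has j-th component (aⱼ − 1)/(Σaᵢ − K).
Here Σaᵢ = 61 and K = 4, so p_D = (18 − 1)/(61 − 4) = 17/57 ≈ 0.298.

MAP estimate of p_D = 0.298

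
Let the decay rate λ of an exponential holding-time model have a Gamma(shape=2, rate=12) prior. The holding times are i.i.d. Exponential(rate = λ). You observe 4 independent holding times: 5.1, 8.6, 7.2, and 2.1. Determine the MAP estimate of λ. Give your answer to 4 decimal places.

λ̂_MAP = 0.1429

The Exponential(rate=λ) likelihood is ∝ λ^n e^(−λΣtᵢ). Here n = 4 and Σtᵢ = 5.1 + 8.6 + 7.2 + 2.1 = 23.
Posterior ∝ λe^(−12λ) · λ^4e^(−23λ) = λ^5e^(−35λ), i.e. Gamma(6, 35).
Mode = (a−1)/b = 5/35 ≈ 0.1429.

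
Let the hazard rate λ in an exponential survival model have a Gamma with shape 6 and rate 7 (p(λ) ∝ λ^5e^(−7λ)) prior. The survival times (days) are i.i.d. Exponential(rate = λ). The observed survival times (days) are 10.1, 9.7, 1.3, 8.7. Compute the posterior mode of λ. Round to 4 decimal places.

λ̂_MAP = 0.2446

The Exponential(rate=λ) likelihood is ∝ λ^n e^(−λΣtᵢ). Here n = 4 and Σtᵢ = 10.1 + 9.7 + 1.3 + 8.7 = 29.8.
Posterior ∝ λ^5e^(−7λ) · λ^4e^(−29.8λ) = λ^9e^(−36.8λ), i.e. Gamma(10, 36.8).
Mode = (a−1)/b = 9/36.8 ≈ 0.2446.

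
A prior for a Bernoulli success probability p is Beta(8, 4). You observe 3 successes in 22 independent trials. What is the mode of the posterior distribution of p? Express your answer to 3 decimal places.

p̂_MAP = 0.313

Prior: Beta(8, 4).
Data: 3 successes in 22 trials. The binomial likelihood contributes p^3(1−p)^19, so the posterior is Beta(8+3, 4+19) = Beta(11, 23).
For Beta(a, b) with a, b > 1 the mode is (a−1)/(a+b−2) = 10/32 ≈ 0.313.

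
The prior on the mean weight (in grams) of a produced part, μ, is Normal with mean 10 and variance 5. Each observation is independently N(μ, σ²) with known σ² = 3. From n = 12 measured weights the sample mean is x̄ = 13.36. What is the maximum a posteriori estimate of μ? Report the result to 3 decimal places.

n = 12, x̄ = 13.36.
For a Normal prior and Normal likelihood with known variance, the posterior is Normal; its mode equals its mean, the precision-weighted average.
Prior precision 1/σ₀² = 1/5 = 0.2; data precision n/σ² = 12/3 = 4.
μ̂ = (0.2·10 + 4·13.36) / (0.2 + 4) = 55.44/4.2 = 13.200.

μ̂_MAP = 13.200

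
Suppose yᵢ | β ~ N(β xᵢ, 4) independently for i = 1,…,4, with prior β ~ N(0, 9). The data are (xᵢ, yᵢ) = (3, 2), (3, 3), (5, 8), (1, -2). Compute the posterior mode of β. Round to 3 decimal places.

log p(β | y) = −Σ(yᵢ − βxᵢ)²/(2·4) − β²/(2·9) + const.
Setting the derivative to zero: Σxᵢ(yᵢ − βxᵢ)/4 − β/9 = 0, so β = Σxᵢyᵢ / (Σxᵢ² + σ²/τ²).
Σxᵢyᵢ = 3·2 + 3·3 + 5·8 + 1·(-2) = 53; Σxᵢ² = 44; σ²/τ² = 4/9.
β̂_MAP = 53 / (44 + 4/9) = 53/(400/9) = 477/400 ≈ 1.193.

β̂_MAP = 1.193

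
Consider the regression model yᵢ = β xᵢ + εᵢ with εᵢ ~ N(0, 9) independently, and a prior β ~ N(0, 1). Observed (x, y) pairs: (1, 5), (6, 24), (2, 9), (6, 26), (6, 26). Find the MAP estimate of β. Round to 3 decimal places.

β̂_MAP = 3.926

log p(β | y) = −Σ(yᵢ − βxᵢ)²/(2·9) − β²/(2·1) + const.
Setting the derivative to zero: Σxᵢ(yᵢ − βxᵢ)/9 − β/1 = 0, so β = Σxᵢyᵢ / (Σxᵢ² + σ²/τ²).
Σxᵢyᵢ = 1·5 + 6·24 + 2·9 + 6·26 + 6·26 = 479; Σxᵢ² = 113; σ²/τ² = 9.
β̂_MAP = 479 / (113 + 9) = 479/122 ≈ 3.926.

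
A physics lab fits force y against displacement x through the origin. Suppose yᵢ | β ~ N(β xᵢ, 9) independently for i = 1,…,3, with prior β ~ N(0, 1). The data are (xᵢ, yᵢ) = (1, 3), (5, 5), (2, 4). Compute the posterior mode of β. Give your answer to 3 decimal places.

log p(β | y) = −Σ(yᵢ − βxᵢ)²/(2·9) − β²/(2·1) + const.
Setting the derivative to zero: Σxᵢ(yᵢ − βxᵢ)/9 − β/1 = 0, so β = Σxᵢyᵢ / (Σxᵢ² + σ²/τ²).
Σxᵢyᵢ = 1·3 + 5·5 + 2·4 = 36; Σxᵢ² = 30; σ²/τ² = 9.
β̂_MAP = 36 / (30 + 9) = 36/39 ≈ 0.923.

β̂_MAP = 0.923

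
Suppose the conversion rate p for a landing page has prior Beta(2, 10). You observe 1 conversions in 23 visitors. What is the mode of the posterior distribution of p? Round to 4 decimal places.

Prior: Beta(2, 10).
Data: 1 success in 23 trials. The binomial likelihood contributes p(1−p)^22, so the posterior is Beta(2+1, 10+22) = Beta(3, 32).
For Beta(a, b) with a, b > 1 the mode is (a−1)/(a+b−2) = 2/33 ≈ 0.0606.

p̂_MAP = 0.0606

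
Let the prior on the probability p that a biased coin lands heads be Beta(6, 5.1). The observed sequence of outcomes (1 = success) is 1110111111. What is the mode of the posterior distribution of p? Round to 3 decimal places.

Prior: Beta(6, 5.1).
Data: 9 successes in 10 trials (from the sequence). The binomial likelihood contributes p^9(1−p)^1, so the posterior is Beta(6+9, 5.1+1) = Beta(15, 6.1).
For Beta(a, b) with a, b > 1 the mode is (a−1)/(a+b−2) = 14/19.1 ≈ 0.733.

p̂_MAP = 0.733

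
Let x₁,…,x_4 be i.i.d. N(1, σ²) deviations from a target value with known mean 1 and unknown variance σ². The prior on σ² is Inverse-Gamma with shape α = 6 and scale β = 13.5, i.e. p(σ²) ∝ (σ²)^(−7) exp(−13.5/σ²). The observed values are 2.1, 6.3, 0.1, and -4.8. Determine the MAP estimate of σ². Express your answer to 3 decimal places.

σ̂²_MAP = 5.042

Sum of squared deviations about the known mean: SS = (2.1−1)² + (6.3−1)² + (0.1−1)² + (-4.8−1)² = 63.75.
The Normal likelihood contributes (σ²)^(−n/2) exp(−SS/(2σ²)), so the posterior is Inverse-Gamma(α + n/2, β + SS/2) = Inverse-Gamma(8, 45.375).
The mode of Inverse-Gamma(a, b) is b/(a+1) = 45.375/9 ≈ 5.042.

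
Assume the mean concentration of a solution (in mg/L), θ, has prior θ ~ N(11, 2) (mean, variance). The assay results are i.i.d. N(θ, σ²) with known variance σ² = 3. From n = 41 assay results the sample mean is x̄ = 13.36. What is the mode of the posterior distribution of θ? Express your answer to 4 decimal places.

θ̂_MAP = 13.2767

n = 41, x̄ = 13.36.
For a Normal prior and Normal likelihood with known variance, the posterior is Normal; its mode equals its mean, the precision-weighted average.
Prior precision 1/σ₀² = 1/2 = 0.5; data precision n/σ² = 41/3.
θ̂ = (0.5·11 + (41/3)·13.36) / (0.5 + 41/3) = (28213/150)/(85/6) = 28213/2125 ≈ 13.2767.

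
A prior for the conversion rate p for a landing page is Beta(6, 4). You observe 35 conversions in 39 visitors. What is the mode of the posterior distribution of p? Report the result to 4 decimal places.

p̂_MAP = 0.8511

Prior: Beta(6, 4).
Data: 35 successes in 39 trials. The binomial likelihood contributes p^35(1−p)^4, so the posterior is Beta(6+35, 4+4) = Beta(41, 8).
For Beta(a, b) with a, b > 1 the mode is (a−1)/(a+b−2) = 40/47 ≈ 0.8511.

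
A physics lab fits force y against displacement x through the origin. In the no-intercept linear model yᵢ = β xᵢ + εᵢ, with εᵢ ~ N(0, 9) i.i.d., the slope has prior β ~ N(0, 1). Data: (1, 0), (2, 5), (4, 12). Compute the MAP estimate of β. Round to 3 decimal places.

log p(β | y) = −Σ(yᵢ − βxᵢ)²/(2·9) − β²/(2·1) + const.
Setting the derivative to zero: Σxᵢ(yᵢ − βxᵢ)/9 − β/1 = 0, so β = Σxᵢyᵢ / (Σxᵢ² + σ²/τ²).
Σxᵢyᵢ = 1·0 + 2·5 + 4·12 = 58; Σxᵢ² = 21; σ²/τ² = 9.
β̂_MAP = 58 / (21 + 9) = 58/30 ≈ 1.933.

β̂_MAP = 1.933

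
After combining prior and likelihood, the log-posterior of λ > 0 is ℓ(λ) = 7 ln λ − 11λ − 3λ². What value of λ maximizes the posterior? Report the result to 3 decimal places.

ℓ'(λ) = 7/λ − 11 − 6λ. Setting this to zero and multiplying by λ: 6λ² + 11λ − 7 = 0.
λ = (−11 + √(11² + 4·6·7)) / (2·6) = (−11 + √289) / 12 = (−11 + 17)/12 = 1/2.
ℓ''(λ) = −7/λ² − 6 < 0, confirming a maximum.

λ̂_MAP = 0.500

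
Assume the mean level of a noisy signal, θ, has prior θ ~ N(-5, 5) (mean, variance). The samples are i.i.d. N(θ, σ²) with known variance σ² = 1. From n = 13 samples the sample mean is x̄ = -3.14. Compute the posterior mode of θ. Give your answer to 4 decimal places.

n = 13, x̄ = -3.14.
For a Normal prior and Normal likelihood with known variance, the posterior is Normal; its mode equals its mean, the precision-weighted average.
Prior precision 1/σ₀² = 1/5 = 0.2; data precision n/σ² = 13/1 = 13.
θ̂ = (0.2·(-5) + 13·(-3.14)) / (0.2 + 13) = (-41.82)/13.2 = -697/220 ≈ -3.1682.

θ̂_MAP = -3.1682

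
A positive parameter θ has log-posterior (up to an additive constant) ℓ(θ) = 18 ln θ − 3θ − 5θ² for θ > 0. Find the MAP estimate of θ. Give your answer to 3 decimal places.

ℓ'(θ) = 18/θ − 3 − 10θ. Setting this to zero and multiplying by θ: 10θ² + 3θ − 18 = 0.
θ = (−3 + √(3² + 4·10·18)) / (2·10) = (−3 + √729) / 20 = (−3 + 27)/20 = 6/5.
ℓ''(θ) = −18/θ² − 10 < 0, confirming a maximum.

θ̂_MAP = 1.200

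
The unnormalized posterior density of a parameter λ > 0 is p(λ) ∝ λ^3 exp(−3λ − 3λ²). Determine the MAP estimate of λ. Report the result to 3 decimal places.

ℓ'(λ) = 3/λ − 3 − 6λ. Setting this to zero and multiplying by λ: 6λ² + 3λ − 3 = 0.
λ = (−3 + √(3² + 4·6·3)) / (2·6) = (−3 + √81) / 12 = (−3 + 9)/12 = 1/2.
ℓ''(λ) = −3/λ² − 6 < 0, confirming a maximum.

λ̂_MAP = 0.500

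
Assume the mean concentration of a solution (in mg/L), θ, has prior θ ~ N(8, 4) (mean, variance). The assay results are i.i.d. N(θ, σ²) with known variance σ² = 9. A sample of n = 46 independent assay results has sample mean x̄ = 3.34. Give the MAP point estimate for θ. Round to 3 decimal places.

n = 46, x̄ = 3.34.
For a Normal prior and Normal likelihood with known variance, the posterior is Normal; its mode equals its mean, the precision-weighted average.
Prior precision 1/σ₀² = 1/4 = 0.25; data precision n/σ² = 46/9.
θ̂ = (0.25·8 + (46/9)·3.34) / (0.25 + 46/9) = (4291/225)/(193/36) = 17164/4825 ≈ 3.557.

θ̂_MAP = 3.557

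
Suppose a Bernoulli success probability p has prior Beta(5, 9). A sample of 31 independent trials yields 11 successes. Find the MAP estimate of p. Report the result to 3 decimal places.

Prior: Beta(5, 9).
Data: 11 successes in 31 trials. The binomial likelihood contributes p^11(1−p)^20, so the posterior is Beta(5+11, 9+20) = Beta(16, 29).
For Beta(a, b) with a, b > 1 the mode is (a−1)/(a+b−2) = 15/43 ≈ 0.349.

p̂_MAP = 0.349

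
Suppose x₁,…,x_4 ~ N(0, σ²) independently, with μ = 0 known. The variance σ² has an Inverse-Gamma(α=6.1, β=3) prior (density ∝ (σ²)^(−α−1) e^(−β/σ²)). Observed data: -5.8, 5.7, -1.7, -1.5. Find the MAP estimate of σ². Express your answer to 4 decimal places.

Sum of squared deviations about the known mean: SS = (-5.8−0)² + (5.7−0)² + (-1.7−0)² + (-1.5−0)² = 71.27.
The Normal likelihood contributes (σ²)^(−n/2) exp(−SS/(2σ²)), so the posterior is Inverse-Gamma(α + n/2, β + SS/2) = Inverse-Gamma(8.1, 38.635).
The mode of Inverse-Gamma(a, b) is b/(a+1) = 38.635/9.1 ≈ 4.2456.

σ̂²_MAP = 4.2456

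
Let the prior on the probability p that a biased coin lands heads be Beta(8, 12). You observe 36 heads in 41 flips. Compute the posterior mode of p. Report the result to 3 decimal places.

p̂_MAP = 0.729

Prior: Beta(8, 12).
Data: 36 successes in 41 trials. The binomial likelihood contributes p^36(1−p)^5, so the posterior is Beta(8+36, 12+5) = Beta(44, 17).
For Beta(a, b) with a, b > 1 the mode is (a−1)/(a+b−2) = 43/59 ≈ 0.729.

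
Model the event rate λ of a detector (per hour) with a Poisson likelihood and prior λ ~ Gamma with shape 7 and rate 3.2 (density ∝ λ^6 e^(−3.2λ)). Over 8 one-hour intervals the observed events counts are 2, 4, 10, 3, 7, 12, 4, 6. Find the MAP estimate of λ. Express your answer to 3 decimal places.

Σxᵢ = 2+4+10+3+7+12+4+6 = 48, with n = 8.
Posterior ∝ λ^6e^(−3.2λ) · λ^48e^(−8λ) = λ^54e^(−11.2λ), i.e. Gamma(shape=55, rate=11.2).
The mode of a Gamma(a, b) with a ≥ 1 (shape–rate) is (a−1)/b = 54/11.2 ≈ 4.821.

λ̂_MAP = 4.821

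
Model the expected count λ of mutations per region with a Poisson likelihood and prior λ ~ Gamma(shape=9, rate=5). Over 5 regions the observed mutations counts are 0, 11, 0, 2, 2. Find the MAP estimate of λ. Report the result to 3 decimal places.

Σxᵢ = 0+11+0+2+2 = 15, with n = 5.
Posterior ∝ λ^8e^(−5λ) · λ^15e^(−5λ) = λ^23e^(−10λ), i.e. Gamma(shape=24, rate=10).
The mode of a Gamma(a, b) with a ≥ 1 (shape–rate) is (a−1)/b = 23/10 ≈ 2.300.

λ̂_MAP = 2.300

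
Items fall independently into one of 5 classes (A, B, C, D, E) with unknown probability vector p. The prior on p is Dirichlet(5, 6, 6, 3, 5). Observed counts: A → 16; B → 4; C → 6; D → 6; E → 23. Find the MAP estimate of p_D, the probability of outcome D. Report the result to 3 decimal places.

MAP estimate of p_D = 0.107

The posterior is Dirichlet(αᵢ + nᵢ) = Dirichlet(21, 10, 12, 9, 28).
For a Dirichlet(a₁,…,a_K) with all aᵢ > 1, the mode has j-th component (aⱼ − 1)/(Σaᵢ − K).
Here Σaᵢ = 80 and K = 5, so p_D = (9 − 1)/(80 − 5) = 8/75 ≈ 0.107.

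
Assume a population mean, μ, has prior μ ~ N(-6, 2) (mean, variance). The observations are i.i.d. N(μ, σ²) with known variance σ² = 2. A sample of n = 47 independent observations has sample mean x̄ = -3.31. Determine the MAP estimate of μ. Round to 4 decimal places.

n = 47, x̄ = -3.31.
For a Normal prior and Normal likelihood with known variance, the posterior is Normal; its mode equals its mean, the precision-weighted average.
Prior precision 1/σ₀² = 1/2 = 0.5; data precision n/σ² = 47/2 = 23.5.
μ̂ = (0.5·(-6) + 23.5·(-3.31)) / (0.5 + 23.5) = (-80.785)/24 = -16157/4800 ≈ -3.3660.

μ̂_MAP = -3.3660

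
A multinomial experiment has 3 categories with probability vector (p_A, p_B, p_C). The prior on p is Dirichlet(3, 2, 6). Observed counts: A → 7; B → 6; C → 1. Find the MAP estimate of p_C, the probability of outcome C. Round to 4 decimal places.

MAP estimate of p_C = 0.2727

The posterior is Dirichlet(αᵢ + nᵢ) = Dirichlet(10, 8, 7).
For a Dirichlet(a₁,…,a_K) with all aᵢ > 1, the mode has j-th component (aⱼ − 1)/(Σaᵢ − K).
Here Σaᵢ = 25 and K = 3, so p_C = (7 − 1)/(25 − 3) = 6/22 ≈ 0.2727.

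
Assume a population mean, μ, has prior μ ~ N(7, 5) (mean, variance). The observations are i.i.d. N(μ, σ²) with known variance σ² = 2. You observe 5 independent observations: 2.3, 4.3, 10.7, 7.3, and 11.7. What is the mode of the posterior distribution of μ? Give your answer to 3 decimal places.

μ̂_MAP = 7.241

n = 5; x̄ = (2.3 + 4.3 + 10.7 + 7.3 + 11.7)/5 = 36.3/5 = 7.26.
For a Normal prior and Normal likelihood with known variance, the posterior is Normal; its mode equals its mean, the precision-weighted average.
Prior precision 1/σ₀² = 1/5 = 0.2; data precision n/σ² = 5/2 = 2.5.
μ̂ = (0.2·7 + 2.5·7.26) / (0.2 + 2.5) = 19.55/2.7 = 391/54 ≈ 7.241.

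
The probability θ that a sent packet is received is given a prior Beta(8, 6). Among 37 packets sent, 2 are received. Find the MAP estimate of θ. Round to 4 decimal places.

Prior: Beta(8, 6).
Data: 2 successes in 37 trials. The binomial likelihood contributes θ^2(1−θ)^35, so the posterior is Beta(8+2, 6+35) = Beta(10, 41).
For Beta(a, b) with a, b > 1 the mode is (a−1)/(a+b−2) = 9/49 ≈ 0.1837.

θ̂_MAP = 0.1837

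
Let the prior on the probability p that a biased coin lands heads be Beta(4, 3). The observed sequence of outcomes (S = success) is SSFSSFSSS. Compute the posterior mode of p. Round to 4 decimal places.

p̂_MAP = 0.7143

Prior: Beta(4, 3).
Data: 7 successes in 9 trials (from the sequence). The binomial likelihood contributes p^7(1−p)^2, so the posterior is Beta(4+7, 3+2) = Beta(11, 5).
For Beta(a, b) with a, b > 1 the mode is (a−1)/(a+b−2) = 10/14 ≈ 0.7143.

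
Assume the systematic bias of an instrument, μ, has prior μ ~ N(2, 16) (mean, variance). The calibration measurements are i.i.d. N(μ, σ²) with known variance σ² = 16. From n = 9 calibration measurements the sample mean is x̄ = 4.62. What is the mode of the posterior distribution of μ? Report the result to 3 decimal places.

n = 9, x̄ = 4.62.
For a Normal prior and Normal likelihood with known variance, the posterior is Normal; its mode equals its mean, the precision-weighted average.
Prior precision 1/σ₀² = 1/16 = 0.0625; data precision n/σ² = 9/16 = 0.5625.
μ̂ = (0.0625·2 + 0.5625·4.62) / (0.0625 + 0.5625) = 2.72375/0.625 = 4.358.

μ̂_MAP = 4.358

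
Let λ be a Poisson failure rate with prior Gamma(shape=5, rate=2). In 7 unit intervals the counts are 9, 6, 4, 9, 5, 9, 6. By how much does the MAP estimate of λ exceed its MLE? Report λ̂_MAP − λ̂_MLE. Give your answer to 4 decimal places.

Σxᵢ = 48. Posterior is Gamma(53, 9); MAP = (53−1)/9 = 52/9 ≈ 5.77778.
MLE = x̄ = 48/7 ≈ 6.85714.
Difference = 52/9 − 48/7 = -68/63 ≈ -1.0794.

MAP − MLE = -1.0794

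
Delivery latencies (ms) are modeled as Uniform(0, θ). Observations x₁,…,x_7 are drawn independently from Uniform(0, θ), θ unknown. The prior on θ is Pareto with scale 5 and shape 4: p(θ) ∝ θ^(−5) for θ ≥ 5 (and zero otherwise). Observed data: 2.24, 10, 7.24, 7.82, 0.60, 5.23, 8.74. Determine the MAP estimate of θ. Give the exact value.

The Uniform(0, θ) likelihood is θ^(−n) for θ ≥ max(xᵢ), zero otherwise. Here max(xᵢ) = 10.
Posterior ∝ θ^(−5) · θ^(−7) = θ^(−12) on θ ≥ max(5, 10) = 10.
This density is strictly decreasing in θ, so the posterior mode lies at the lower boundary of the support.

θ̂_MAP = 10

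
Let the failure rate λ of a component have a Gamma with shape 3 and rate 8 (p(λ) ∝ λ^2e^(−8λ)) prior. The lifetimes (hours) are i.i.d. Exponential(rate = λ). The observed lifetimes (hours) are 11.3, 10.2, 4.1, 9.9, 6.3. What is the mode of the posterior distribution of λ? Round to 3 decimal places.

The Exponential(rate=λ) likelihood is ∝ λ^n e^(−λΣtᵢ). Here n = 5 and Σtᵢ = 11.3 + 10.2 + 4.1 + 9.9 + 6.3 = 41.8.
Posterior ∝ λ^2e^(−8λ) · λ^5e^(−41.8λ) = λ^7e^(−49.8λ), i.e. Gamma(8, 49.8).
Mode = (a−1)/b = 7/49.8 ≈ 0.141.

λ̂_MAP = 0.141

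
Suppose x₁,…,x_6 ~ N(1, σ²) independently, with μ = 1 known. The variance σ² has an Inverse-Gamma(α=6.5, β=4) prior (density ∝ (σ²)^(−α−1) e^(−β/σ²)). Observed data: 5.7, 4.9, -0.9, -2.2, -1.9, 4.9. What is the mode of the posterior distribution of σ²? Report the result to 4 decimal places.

Sum of squared deviations about the known mean: SS = (5.7−1)² + (4.9−1)² + (-0.9−1)² + (-2.2−1)² + (-1.9−1)² + (4.9−1)² = 74.77.
The Normal likelihood contributes (σ²)^(−n/2) exp(−SS/(2σ²)), so the posterior is Inverse-Gamma(α + n/2, β + SS/2) = Inverse-Gamma(9.5, 41.385).
The mode of Inverse-Gamma(a, b) is b/(a+1) = 41.385/10.5 ≈ 3.9414.

σ̂²_MAP = 3.9414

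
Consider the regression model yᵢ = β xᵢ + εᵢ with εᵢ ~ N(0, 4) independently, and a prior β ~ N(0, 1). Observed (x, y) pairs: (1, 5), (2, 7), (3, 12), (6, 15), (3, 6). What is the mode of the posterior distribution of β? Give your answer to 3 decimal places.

β̂_MAP = 2.587

log p(β | y) = −Σ(yᵢ − βxᵢ)²/(2·4) − β²/(2·1) + const.
Setting the derivative to zero: Σxᵢ(yᵢ − βxᵢ)/4 − β/1 = 0, so β = Σxᵢyᵢ / (Σxᵢ² + σ²/τ²).
Σxᵢyᵢ = 1·5 + 2·7 + 3·12 + 6·15 + 3·6 = 163; Σxᵢ² = 59; σ²/τ² = 4.
β̂_MAP = 163 / (59 + 4) = 163/63 ≈ 2.587.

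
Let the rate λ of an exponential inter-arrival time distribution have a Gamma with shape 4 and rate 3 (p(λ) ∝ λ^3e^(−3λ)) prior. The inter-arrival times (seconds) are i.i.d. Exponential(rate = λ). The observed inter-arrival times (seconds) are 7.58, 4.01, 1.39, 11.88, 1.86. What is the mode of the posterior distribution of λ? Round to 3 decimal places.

λ̂_MAP = 0.269

The Exponential(rate=λ) likelihood is ∝ λ^n e^(−λΣtᵢ). Here n = 5 and Σtᵢ = 7.58 + 4.01 + 1.39 + 11.88 + 1.86 = 26.72.
Posterior ∝ λ^3e^(−3λ) · λ^5e^(−26.72λ) = λ^8e^(−29.72λ), i.e. Gamma(9, 29.72).
Mode = (a−1)/b = 8/29.72 ≈ 0.269.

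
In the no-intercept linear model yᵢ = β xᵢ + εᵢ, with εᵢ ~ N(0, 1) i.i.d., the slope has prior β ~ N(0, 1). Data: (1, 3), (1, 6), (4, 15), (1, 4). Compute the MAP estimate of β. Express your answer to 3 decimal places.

log p(β | y) = −Σ(yᵢ − βxᵢ)²/(2·1) − β²/(2·1) + const.
Setting the derivative to zero: Σxᵢ(yᵢ − βxᵢ)/1 − β/1 = 0, so β = Σxᵢyᵢ / (Σxᵢ² + σ²/τ²).
Σxᵢyᵢ = 1·3 + 1·6 + 4·15 + 1·4 = 73; Σxᵢ² = 19; σ²/τ² = 1.
β̂_MAP = 73 / (19 + 1) = 73/20 ≈ 3.650.

β̂_MAP = 3.650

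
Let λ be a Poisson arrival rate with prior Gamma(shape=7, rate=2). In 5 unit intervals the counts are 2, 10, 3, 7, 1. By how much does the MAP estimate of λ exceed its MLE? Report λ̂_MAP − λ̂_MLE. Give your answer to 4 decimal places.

MAP − MLE = -0.4571

Σxᵢ = 23. Posterior is Gamma(30, 7); MAP = (30−1)/7 = 29/7 ≈ 4.14286.
MLE = x̄ = 23/5 ≈ 4.60000.
Difference = 29/7 − 23/5 = -16/35 ≈ -0.4571.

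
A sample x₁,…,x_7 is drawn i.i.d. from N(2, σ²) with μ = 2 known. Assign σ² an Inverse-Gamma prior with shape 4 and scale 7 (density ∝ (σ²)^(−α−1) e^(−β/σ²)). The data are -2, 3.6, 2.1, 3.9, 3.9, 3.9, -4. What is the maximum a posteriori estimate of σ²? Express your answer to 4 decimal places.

Sum of squared deviations about the known mean: SS = (-2−2)² + (3.6−2)² + (2.1−2)² + (3.9−2)² + (3.9−2)² + (3.9−2)² + (-4−2)² = 65.4.
The Normal likelihood contributes (σ²)^(−n/2) exp(−SS/(2σ²)), so the posterior is Inverse-Gamma(α + n/2, β + SS/2) = Inverse-Gamma(7.5, 39.7).
The mode of Inverse-Gamma(a, b) is b/(a+1) = 39.7/8.5 ≈ 4.6706.

σ̂²_MAP = 4.6706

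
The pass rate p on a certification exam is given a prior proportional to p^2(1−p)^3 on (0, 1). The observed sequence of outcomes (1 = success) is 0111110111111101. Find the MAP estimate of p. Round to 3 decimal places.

p̂_MAP = 0.714

The prior density ∝ p^2(1−p)^3 is the kernel of Beta(3, 4).
Data: 13 successes in 16 trials (from the sequence). The binomial likelihood contributes p^13(1−p)^3, so the posterior is Beta(3+13, 4+3) = Beta(16, 7).
For Beta(a, b) with a, b > 1 the mode is (a−1)/(a+b−2) = 15/21 ≈ 0.714.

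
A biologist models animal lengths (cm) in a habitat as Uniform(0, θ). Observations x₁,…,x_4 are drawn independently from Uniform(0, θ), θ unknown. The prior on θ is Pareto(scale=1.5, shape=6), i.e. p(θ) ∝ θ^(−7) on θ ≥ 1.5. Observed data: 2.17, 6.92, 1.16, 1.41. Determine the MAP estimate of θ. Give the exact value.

The Uniform(0, θ) likelihood is θ^(−n) for θ ≥ max(xᵢ), zero otherwise. Here max(xᵢ) = 6.92.
Posterior ∝ θ^(−7) · θ^(−4) = θ^(−11) on θ ≥ max(1.5, 6.92) = 6.92.
This density is strictly decreasing in θ, so the posterior mode lies at the lower boundary of the support.

θ̂_MAP = 6.92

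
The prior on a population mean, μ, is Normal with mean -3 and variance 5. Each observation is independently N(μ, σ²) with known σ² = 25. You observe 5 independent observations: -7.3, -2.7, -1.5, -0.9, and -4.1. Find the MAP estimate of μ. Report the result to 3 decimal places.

n = 5; x̄ = ((-7.3) + (-2.7) + (-1.5) + (-0.9) + (-4.1))/5 = -16.5/5 = -3.3.
For a Normal prior and Normal likelihood with known variance, the posterior is Normal; its mode equals its mean, the precision-weighted average.
Prior precision 1/σ₀² = 1/5 = 0.2; data precision n/σ² = 5/25 = 0.2.
μ̂ = (0.2·(-3) + 0.2·(-3.3)) / (0.2 + 0.2) = (-1.26)/0.4 = -3.150.

μ̂_MAP = -3.150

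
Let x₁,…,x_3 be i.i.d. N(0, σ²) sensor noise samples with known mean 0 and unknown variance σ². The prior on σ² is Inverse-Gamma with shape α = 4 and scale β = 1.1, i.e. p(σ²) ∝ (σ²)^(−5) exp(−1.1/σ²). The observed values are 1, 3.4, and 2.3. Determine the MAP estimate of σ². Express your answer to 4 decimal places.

σ̂²_MAP = 1.5423

Sum of squared deviations about the known mean: SS = (1−0)² + (3.4−0)² + (2.3−0)² = 17.85.
The Normal likelihood contributes (σ²)^(−n/2) exp(−SS/(2σ²)), so the posterior is Inverse-Gamma(α + n/2, β + SS/2) = Inverse-Gamma(5.5, 10.025).
The mode of Inverse-Gamma(a, b) is b/(a+1) = 10.025/6.5 ≈ 1.5423.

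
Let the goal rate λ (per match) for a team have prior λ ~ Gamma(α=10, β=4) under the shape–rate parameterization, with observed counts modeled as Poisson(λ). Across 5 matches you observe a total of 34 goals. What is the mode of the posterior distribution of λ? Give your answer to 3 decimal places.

Σxᵢ = 34, n = 5.
Posterior ∝ λ^9e^(−4λ) · λ^34e^(−5λ) = λ^43e^(−9λ), i.e. Gamma(shape=44, rate=9).
The mode of a Gamma(a, b) with a ≥ 1 (shape–rate) is (a−1)/b = 43/9 ≈ 4.778.

λ̂_MAP = 4.778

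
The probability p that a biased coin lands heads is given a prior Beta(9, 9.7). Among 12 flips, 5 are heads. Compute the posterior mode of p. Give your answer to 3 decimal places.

Prior: Beta(9, 9.7).
Data: 5 successes in 12 trials. The binomial likelihood contributes p^5(1−p)^7, so the posterior is Beta(9+5, 9.7+7) = Beta(14, 16.7).
For Beta(a, b) with a, b > 1 the mode is (a−1)/(a+b−2) = 13/28.7 ≈ 0.453.

p̂_MAP = 0.453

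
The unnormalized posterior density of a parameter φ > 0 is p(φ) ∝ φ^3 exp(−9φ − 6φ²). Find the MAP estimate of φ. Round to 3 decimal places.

φ̂_MAP = 0.250

ℓ'(φ) = 3/φ − 9 − 12φ. Setting this to zero and multiplying by φ: 12φ² + 9φ − 3 = 0.
φ = (−9 + √(9² + 4·12·3)) / (2·12) = (−9 + √225) / 24 = (−9 + 15)/24 = 1/4.
ℓ''(φ) = −3/φ² − 12 < 0, confirming a maximum.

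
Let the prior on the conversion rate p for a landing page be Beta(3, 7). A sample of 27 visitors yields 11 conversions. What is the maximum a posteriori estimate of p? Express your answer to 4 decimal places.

p̂_MAP = 0.3714

Prior: Beta(3, 7).
Data: 11 successes in 27 trials. The binomial likelihood contributes p^11(1−p)^16, so the posterior is Beta(3+11, 7+16) = Beta(14, 23).
For Beta(a, b) with a, b > 1 the mode is (a−1)/(a+b−2) = 13/35 ≈ 0.3714.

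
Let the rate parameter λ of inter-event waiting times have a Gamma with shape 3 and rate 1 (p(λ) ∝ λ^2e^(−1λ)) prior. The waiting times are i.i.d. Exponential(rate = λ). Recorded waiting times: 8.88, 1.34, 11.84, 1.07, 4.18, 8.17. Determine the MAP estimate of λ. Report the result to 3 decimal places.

The Exponential(rate=λ) likelihood is ∝ λ^n e^(−λΣtᵢ). Here n = 6 and Σtᵢ = 8.88 + 1.34 + 11.84 + 1.07 + 4.18 + 8.17 = 35.48.
Posterior ∝ λ^2e^(−1λ) · λ^6e^(−35.48λ) = λ^8e^(−36.48λ), i.e. Gamma(9, 36.48).
Mode = (a−1)/b = 8/36.48 ≈ 0.219.

λ̂_MAP = 0.219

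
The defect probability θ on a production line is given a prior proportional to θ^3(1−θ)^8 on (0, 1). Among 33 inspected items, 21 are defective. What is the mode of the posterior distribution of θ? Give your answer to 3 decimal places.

The prior density ∝ θ^3(1−θ)^8 is the kernel of Beta(4, 9).
Data: 21 successes in 33 trials. The binomial likelihood contributes θ^21(1−θ)^12, so the posterior is Beta(4+21, 9+12) = Beta(25, 21).
For Beta(a, b) with a, b > 1 the mode is (a−1)/(a+b−2) = 24/44 ≈ 0.545.

θ̂_MAP = 0.545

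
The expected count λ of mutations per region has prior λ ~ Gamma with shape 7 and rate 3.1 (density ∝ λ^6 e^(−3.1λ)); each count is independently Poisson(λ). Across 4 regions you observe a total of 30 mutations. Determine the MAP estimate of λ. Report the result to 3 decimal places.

λ̂_MAP = 5.070

Σxᵢ = 30, n = 4.
Posterior ∝ λ^6e^(−3.1λ) · λ^30e^(−4λ) = λ^36e^(−7.1λ), i.e. Gamma(shape=37, rate=7.1).
The mode of a Gamma(a, b) with a ≥ 1 (shape–rate) is (a−1)/b = 36/7.1 ≈ 5.070.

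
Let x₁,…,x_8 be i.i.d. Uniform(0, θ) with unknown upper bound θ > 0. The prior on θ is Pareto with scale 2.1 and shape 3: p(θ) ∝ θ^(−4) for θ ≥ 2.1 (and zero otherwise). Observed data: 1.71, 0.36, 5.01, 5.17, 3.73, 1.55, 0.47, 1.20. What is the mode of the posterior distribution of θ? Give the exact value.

The Uniform(0, θ) likelihood is θ^(−n) for θ ≥ max(xᵢ), zero otherwise. Here max(xᵢ) = 5.17.
Posterior ∝ θ^(−4) · θ^(−8) = θ^(−12) on θ ≥ max(2.1, 5.17) = 5.17.
This density is strictly decreasing in θ, so the posterior mode lies at the lower boundary of the support.

θ̂_MAP = 5.17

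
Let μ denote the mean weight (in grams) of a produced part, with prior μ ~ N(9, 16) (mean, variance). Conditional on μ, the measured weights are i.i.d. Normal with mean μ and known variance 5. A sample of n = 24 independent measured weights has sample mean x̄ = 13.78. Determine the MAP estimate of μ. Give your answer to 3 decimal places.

n = 24, x̄ = 13.78.
For a Normal prior and Normal likelihood with known variance, the posterior is Normal; its mode equals its mean, the precision-weighted average.
Prior precision 1/σ₀² = 1/16 = 0.0625; data precision n/σ² = 24/5 = 4.8.
μ̂ = (0.0625·9 + 4.8·13.78) / (0.0625 + 4.8) = 66.7065/4.8625 = 133413/9725 ≈ 13.719.

μ̂_MAP = 13.719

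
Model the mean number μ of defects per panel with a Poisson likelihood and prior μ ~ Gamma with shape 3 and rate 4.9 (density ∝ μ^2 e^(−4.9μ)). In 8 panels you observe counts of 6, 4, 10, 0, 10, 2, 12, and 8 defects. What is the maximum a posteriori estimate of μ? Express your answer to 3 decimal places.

Σxᵢ = 6+4+10+0+10+2+12+8 = 52, with n = 8.
Posterior ∝ μ^2e^(−4.9μ) · μ^52e^(−8μ) = μ^54e^(−12.9μ), i.e. Gamma(shape=55, rate=12.9).
The mode of a Gamma(a, b) with a ≥ 1 (shape–rate) is (a−1)/b = 54/12.9 ≈ 4.186.

μ̂_MAP = 4.186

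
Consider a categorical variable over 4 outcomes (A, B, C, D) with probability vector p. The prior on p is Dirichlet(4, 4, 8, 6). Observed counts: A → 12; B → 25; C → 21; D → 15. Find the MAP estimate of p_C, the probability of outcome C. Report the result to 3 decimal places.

MAP estimate of p_C = 0.308

The posterior is Dirichlet(αᵢ + nᵢ) = Dirichlet(16, 29, 29, 21).
For a Dirichlet(a₁,…,a_K) with all aᵢ > 1, the mode has j-th component (aⱼ − 1)/(Σaᵢ − K).
Here Σaᵢ = 95 and K = 4, so p_C = (29 − 1)/(95 − 4) = 28/91 ≈ 0.308.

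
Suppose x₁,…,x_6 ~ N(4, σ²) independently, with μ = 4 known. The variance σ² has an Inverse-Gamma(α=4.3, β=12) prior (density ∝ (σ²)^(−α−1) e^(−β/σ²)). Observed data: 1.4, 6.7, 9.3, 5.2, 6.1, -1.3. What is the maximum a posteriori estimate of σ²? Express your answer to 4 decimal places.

Sum of squared deviations about the known mean: SS = (1.4−4)² + (6.7−4)² + (9.3−4)² + (5.2−4)² + (6.1−4)² + (-1.3−4)² = 76.08.
The Normal likelihood contributes (σ²)^(−n/2) exp(−SS/(2σ²)), so the posterior is Inverse-Gamma(α + n/2, β + SS/2) = Inverse-Gamma(7.3, 50.04).
The mode of Inverse-Gamma(a, b) is b/(a+1) = 50.04/8.3 ≈ 6.0289.

σ̂²_MAP = 6.0289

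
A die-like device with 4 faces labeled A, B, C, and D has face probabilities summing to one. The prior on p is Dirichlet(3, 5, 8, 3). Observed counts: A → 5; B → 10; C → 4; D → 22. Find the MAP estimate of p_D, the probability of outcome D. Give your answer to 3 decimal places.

MAP estimate of p_D = 0.429

The posterior is Dirichlet(αᵢ + nᵢ) = Dirichlet(8, 15, 12, 25).
For a Dirichlet(a₁,…,a_K) with all aᵢ > 1, the mode has j-th component (aⱼ − 1)/(Σaᵢ − K).
Here Σaᵢ = 60 and K = 4, so p_D = (25 − 1)/(60 − 4) = 24/56 ≈ 0.429.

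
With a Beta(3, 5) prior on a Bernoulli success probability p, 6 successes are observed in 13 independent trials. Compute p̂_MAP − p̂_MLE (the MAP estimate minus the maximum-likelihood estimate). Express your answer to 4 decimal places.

MAP − MLE = -0.0405

Posterior is Beta(9, 12); MAP = (9−1)/(21−2) = 8/19 ≈ 0.42105.
MLE ignores the prior: p̂_MLE = k/n = 6/13 ≈ 0.46154.
Difference = 8/19 − 6/13 = -10/247 ≈ -0.0405.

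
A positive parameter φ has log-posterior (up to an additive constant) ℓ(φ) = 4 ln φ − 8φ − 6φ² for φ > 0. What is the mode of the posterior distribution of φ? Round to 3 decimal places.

ℓ'(φ) = 4/φ − 8 − 12φ. Setting this to zero and multiplying by φ: 12φ² + 8φ − 4 = 0.
φ = (−8 + √(8² + 4·12·4)) / (2·12) = (−8 + √256) / 24 = (−8 + 16)/24 = 1/3.
ℓ''(φ) = −4/φ² − 12 < 0, confirming a maximum.

φ̂_MAP = 0.333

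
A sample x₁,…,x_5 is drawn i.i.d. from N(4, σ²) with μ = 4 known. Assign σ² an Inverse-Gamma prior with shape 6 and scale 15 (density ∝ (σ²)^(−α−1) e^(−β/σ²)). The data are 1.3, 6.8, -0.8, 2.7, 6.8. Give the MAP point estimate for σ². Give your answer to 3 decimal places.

σ̂²_MAP = 4.089

Sum of squared deviations about the known mean: SS = (1.3−4)² + (6.8−4)² + (-0.8−4)² + (2.7−4)² + (6.8−4)² = 47.7.
The Normal likelihood contributes (σ²)^(−n/2) exp(−SS/(2σ²)), so the posterior is Inverse-Gamma(α + n/2, β + SS/2) = Inverse-Gamma(8.5, 38.85).
The mode of Inverse-Gamma(a, b) is b/(a+1) = 38.85/9.5 ≈ 4.089.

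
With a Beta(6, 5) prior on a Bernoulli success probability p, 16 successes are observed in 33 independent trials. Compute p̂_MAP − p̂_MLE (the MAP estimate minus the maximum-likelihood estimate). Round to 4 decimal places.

Posterior is Beta(22, 22); MAP = (22−1)/(44−2) = 21/42 ≈ 0.50000.
MLE ignores the prior: p̂_MLE = k/n = 16/33 ≈ 0.48485.
Difference = 21/42 − 16/33 = 1/66 ≈ 0.0152.

MAP − MLE = 0.0152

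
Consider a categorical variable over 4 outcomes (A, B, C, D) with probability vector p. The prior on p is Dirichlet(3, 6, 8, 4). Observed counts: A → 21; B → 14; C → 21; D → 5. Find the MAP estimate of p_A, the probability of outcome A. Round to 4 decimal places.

The posterior is Dirichlet(αᵢ + nᵢ) = Dirichlet(24, 20, 29, 9).
For a Dirichlet(a₁,…,a_K) with all aᵢ > 1, the mode has j-th component (aⱼ − 1)/(Σaᵢ − K).
Here Σaᵢ = 82 and K = 4, so p_A = (24 − 1)/(82 − 4) = 23/78 ≈ 0.2949.

MAP estimate of p_A = 0.2949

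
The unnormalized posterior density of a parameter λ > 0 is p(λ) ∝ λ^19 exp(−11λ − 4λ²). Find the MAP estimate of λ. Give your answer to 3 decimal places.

λ̂_MAP = 1.000

ℓ'(λ) = 19/λ − 11 − 8λ. Setting this to zero and multiplying by λ: 8λ² + 11λ − 19 = 0.
λ = (−11 + √(11² + 4·8·19)) / (2·8) = (−11 + √729) / 16 = (−11 + 27)/16 = 1.
ℓ''(λ) = −19/λ² − 8 < 0, confirming a maximum.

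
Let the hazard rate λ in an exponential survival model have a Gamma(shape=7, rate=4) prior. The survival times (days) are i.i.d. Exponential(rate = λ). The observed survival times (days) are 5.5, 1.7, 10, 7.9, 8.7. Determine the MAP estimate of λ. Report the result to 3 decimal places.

λ̂_MAP = 0.291

The Exponential(rate=λ) likelihood is ∝ λ^n e^(−λΣtᵢ). Here n = 5 and Σtᵢ = 5.5 + 1.7 + 10 + 7.9 + 8.7 = 33.8.
Posterior ∝ λ^6e^(−4λ) · λ^5e^(−33.8λ) = λ^11e^(−37.8λ), i.e. Gamma(12, 37.8).
Mode = (a−1)/b = 11/37.8 ≈ 0.291.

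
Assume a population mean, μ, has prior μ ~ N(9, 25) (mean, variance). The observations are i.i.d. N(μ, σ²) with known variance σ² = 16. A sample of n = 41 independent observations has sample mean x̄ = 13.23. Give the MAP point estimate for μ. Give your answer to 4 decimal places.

μ̂_MAP = 13.1650

n = 41, x̄ = 13.23.
For a Normal prior and Normal likelihood with known variance, the posterior is Normal; its mode equals its mean, the precision-weighted average.
Prior precision 1/σ₀² = 1/25 = 0.04; data precision n/σ² = 41/16 = 2.5625.
μ̂ = (0.04·9 + 2.5625·13.23) / (0.04 + 2.5625) = 34.261875/2.6025 = 18273/1388 ≈ 13.1650.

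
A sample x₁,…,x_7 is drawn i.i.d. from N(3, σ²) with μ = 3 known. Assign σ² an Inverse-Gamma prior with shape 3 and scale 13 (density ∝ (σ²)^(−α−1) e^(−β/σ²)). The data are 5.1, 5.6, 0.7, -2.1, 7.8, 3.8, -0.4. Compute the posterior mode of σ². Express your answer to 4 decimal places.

σ̂²_MAP = 6.9140

Sum of squared deviations about the known mean: SS = (5.1−3)² + (5.6−3)² + (0.7−3)² + (-2.1−3)² + (7.8−3)² + (3.8−3)² + (-0.4−3)² = 77.71.
The Normal likelihood contributes (σ²)^(−n/2) exp(−SS/(2σ²)), so the posterior is Inverse-Gamma(α + n/2, β + SS/2) = Inverse-Gamma(6.5, 51.855).
The mode of Inverse-Gamma(a, b) is b/(a+1) = 51.855/7.5 ≈ 6.9140.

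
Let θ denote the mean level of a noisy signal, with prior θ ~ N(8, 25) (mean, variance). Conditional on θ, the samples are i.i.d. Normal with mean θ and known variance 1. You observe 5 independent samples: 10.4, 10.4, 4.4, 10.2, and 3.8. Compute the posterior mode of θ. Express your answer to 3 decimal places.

n = 5; x̄ = (10.4 + 10.4 + 4.4 + 10.2 + 3.8)/5 = 39.2/5 = 7.84.
For a Normal prior and Normal likelihood with known variance, the posterior is Normal; its mode equals its mean, the precision-weighted average.
Prior precision 1/σ₀² = 1/25 = 0.04; data precision n/σ² = 5/1 = 5.
θ̂ = (0.04·8 + 5·7.84) / (0.04 + 5) = 39.52/5.04 = 494/63 ≈ 7.841.

θ̂_MAP = 7.841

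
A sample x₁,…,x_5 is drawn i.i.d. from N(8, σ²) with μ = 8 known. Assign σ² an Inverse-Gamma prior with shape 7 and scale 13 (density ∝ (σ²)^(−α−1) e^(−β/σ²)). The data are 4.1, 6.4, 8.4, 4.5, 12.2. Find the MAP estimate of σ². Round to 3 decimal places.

Sum of squared deviations about the known mean: SS = (4.1−8)² + (6.4−8)² + (8.4−8)² + (4.5−8)² + (12.2−8)² = 47.82.
The Normal likelihood contributes (σ²)^(−n/2) exp(−SS/(2σ²)), so the posterior is Inverse-Gamma(α + n/2, β + SS/2) = Inverse-Gamma(9.5, 36.91).
The mode of Inverse-Gamma(a, b) is b/(a+1) = 36.91/10.5 ≈ 3.515.

σ̂²_MAP = 3.515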